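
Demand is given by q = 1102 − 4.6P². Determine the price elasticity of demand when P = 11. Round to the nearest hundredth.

At P = 11, q = 545.4.
dq/dP = −2·4.6·P = −101.2.
Point elasticity E = (dq/dP)·(P/q) = -101.2 × 11/545.4 ≈ -2.04.
|E| > 1, so demand is elastic at this price.

-2.04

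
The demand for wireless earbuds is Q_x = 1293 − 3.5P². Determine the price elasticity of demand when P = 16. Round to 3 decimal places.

-4.514

At P = 16, Q_x = 397.
dQ_x/dP = −2·3.5·P = −112.
Point elasticity E = (dQ_x/dP)·(P/Q_x) = -112 × 16/397 ≈ -4.514.
|E| > 1, so demand is elastic at this price.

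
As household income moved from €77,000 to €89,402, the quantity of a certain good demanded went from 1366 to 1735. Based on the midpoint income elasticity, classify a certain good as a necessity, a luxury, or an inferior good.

luxury

%ΔQ = (1735 − 1366)/[(1366+1735)/2] = 369/1550.5 ≈ 0.2380.
%ΔI = (89,402 − 77,000)/[(77,000+89,402)/2] = 12402/83201 ≈ 0.1491.
E_I = %ΔQ/%ΔI ≈ 1.597.
E_I > 1: normal good (luxury).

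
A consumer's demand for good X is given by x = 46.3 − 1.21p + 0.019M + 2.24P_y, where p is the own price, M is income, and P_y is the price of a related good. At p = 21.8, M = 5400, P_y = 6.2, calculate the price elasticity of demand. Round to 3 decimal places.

Substituting, x = 46.3 − 1.21(21.8) + 0.019(5400) + 2.24(6.2) = 46.3 − 26.378 + 102.6 + 13.888 = 136.41.
∂x/∂p = −1.21, so E_p = (−1.21)·(21.8/136.41) ≈ -0.193.
|E_p| < 1: demand is inelastic.

-0.193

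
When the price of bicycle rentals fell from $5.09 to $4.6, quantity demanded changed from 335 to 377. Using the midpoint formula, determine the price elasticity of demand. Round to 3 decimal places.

%ΔQ = (377 − 335)/[(335 + 377)/2] = 42/356 ≈ 0.1180.
%Δp = (4.6 − 5.09)/[(5.09 + 4.6)/2] = -0.49/4.845 ≈ -0.1011.
Arc elasticity E = %ΔQ/%Δp ≈ 0.1180/-0.1011 ≈ -1.167.
|E| > 1: demand is elastic over this range.

-1.167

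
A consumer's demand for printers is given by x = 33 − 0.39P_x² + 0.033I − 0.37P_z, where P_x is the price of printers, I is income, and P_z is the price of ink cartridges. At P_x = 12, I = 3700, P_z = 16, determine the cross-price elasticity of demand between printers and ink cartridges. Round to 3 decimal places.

-0.064

Substituting, x = 33 − 0.39(12)² + 0.033(3700) − 0.37(16) = 33 − 56.16 + 122.1 − 5.92 = 93.02.
∂x/∂P_z = −0.37, so E_xy = -0.37·(16/93.02) ≈ -0.064.
E_xy < 0: the goods are complements.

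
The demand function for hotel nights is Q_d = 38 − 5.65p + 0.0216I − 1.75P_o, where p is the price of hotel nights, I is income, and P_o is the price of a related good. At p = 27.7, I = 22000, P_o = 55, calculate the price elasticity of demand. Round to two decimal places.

At the given point, Q_d = 38 − 5.65(27.7) + 0.0216(22000) − 1.75(55) = 38 − 156.505 + 475.2 − 96.25 = 260.445.
∂Q_d/∂p = −5.65, so E_p = (−5.65)·(27.7/260.445) ≈ -0.60.
|E_p| < 1: demand is inelastic.

-0.60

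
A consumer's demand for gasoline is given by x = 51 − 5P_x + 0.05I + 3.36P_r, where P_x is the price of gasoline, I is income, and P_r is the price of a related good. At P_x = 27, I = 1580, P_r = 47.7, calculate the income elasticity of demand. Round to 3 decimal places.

Evaluating quantity at (P_x, I, P_r) gives x = 51 − 5(27) + 0.05(1580) + 3.36(47.7) = 51 − 135 + 79 + 160.272 = 155.272.
∂x/∂I = +0.05, so E_I = 0.05·(1580/155.272) ≈ 0.509.
E_I ∈ (0,1): normal good (necessity).

0.509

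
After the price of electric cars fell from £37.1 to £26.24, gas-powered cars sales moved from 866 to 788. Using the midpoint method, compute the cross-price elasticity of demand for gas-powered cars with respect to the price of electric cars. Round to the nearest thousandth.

%ΔQ_x = (788 − 866)/[(866+788)/2] = -78/827 ≈ -0.0943.
%ΔP_y = (26.24 − 37.1)/[(37.1+26.24)/2] ≈ -0.3429.
E_xy = -0.0943/-0.3429 ≈ 0.275.
E_xy > 0, so gas-powered cars and electric cars are substitutes.

0.275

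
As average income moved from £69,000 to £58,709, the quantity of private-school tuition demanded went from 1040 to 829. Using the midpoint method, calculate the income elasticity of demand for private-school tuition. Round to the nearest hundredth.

%ΔQ = (829 − 1040)/[(1040+829)/2] = -211/934.5 ≈ -0.2258.
%ΔI = (58,709 − 69,000)/[(69,000+58,709)/2] = -10291/63854.5 ≈ -0.1612.
E_I = %ΔQ/%ΔI ≈ 1.40.
E_I > 1: normal good (luxury).

1.40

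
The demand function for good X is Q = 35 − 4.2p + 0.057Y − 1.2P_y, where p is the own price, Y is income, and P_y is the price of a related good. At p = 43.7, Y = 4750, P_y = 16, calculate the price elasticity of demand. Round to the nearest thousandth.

At the given point, Q = 35 − 4.2(43.7) + 0.057(4750) − 1.2(16) = 35 − 183.54 + 270.75 − 19.2 = 103.01.
∂Q/∂p = −4.2, so E_p = (−4.2)·(43.7/103.01) ≈ -1.782.
|E_p| > 1: demand is elastic.

-1.782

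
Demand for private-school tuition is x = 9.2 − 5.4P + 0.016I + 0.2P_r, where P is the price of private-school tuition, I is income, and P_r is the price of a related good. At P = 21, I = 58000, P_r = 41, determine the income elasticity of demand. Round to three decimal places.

Evaluating quantity at (P, I, P_r) gives x = 9.2 − 5.4(21) + 0.016(58000) + 0.2(41) = 9.2 − 113.4 + 928 + 8.2 = 832.
∂x/∂I = +0.016, so E_I = 0.016·(58000/832) ≈ 1.115.
E_I > 1: normal good (luxury).

1.115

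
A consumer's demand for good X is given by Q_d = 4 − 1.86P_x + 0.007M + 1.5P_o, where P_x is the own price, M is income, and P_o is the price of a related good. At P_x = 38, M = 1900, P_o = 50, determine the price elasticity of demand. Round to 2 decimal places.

-3.27

First evaluate Q_d: 4 − 1.86(38) + 0.007(1900) + 1.5(50) = 4 − 70.68 + 13.3 + 75 = 21.62.
∂Q_d/∂P_x = −1.86, so E_p = (−1.86)·(38/21.62) ≈ -3.27.
|E_p| > 1: demand is elastic.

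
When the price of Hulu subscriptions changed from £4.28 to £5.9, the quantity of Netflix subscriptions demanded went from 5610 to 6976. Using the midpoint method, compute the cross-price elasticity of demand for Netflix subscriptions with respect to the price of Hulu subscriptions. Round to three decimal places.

%ΔQ_x = (6976 − 5610)/[(5610+6976)/2] = 1366/6293 ≈ 0.2171.
%ΔP_y = (5.9 − 4.28)/[(4.28+5.9)/2] ≈ 0.3183.
E_xy = 0.2171/0.3183 ≈ 0.682.
E_xy > 0, so Netflix subscriptions and Hulu subscriptions are substitutes.

0.682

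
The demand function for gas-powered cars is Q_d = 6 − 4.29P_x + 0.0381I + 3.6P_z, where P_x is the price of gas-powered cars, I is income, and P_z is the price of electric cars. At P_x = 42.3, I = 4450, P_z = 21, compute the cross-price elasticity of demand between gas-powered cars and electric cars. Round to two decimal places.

Q_d = 6 − 4.29(42.3) + 0.0381(4450) + 3.6(21) = 6 − 181.467 + 169.545 + 75.6 = 69.678.
∂Q_d/∂P_z = +3.6, so E_xy = 3.6·(21/69.678) ≈ 1.08.
E_xy > 0: the goods are substitutes.

1.08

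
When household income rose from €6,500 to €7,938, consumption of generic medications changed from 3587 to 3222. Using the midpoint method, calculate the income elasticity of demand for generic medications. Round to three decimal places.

%ΔQ = (3222 − 3587)/[(3587+3222)/2] = -365/3404.5 ≈ -0.1072.
%ΔY = (7,938 − 6,500)/[(6,500+7,938)/2] = 1438/7219 ≈ 0.1992.
E_I = %ΔQ/%ΔY ≈ -0.538.
E_I < 0: inferior good.

-0.538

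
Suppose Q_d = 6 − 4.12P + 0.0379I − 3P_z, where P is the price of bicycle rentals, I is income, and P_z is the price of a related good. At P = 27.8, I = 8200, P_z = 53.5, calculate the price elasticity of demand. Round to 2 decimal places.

-2.74

Substituting, Q_d = 6 − 4.12(27.8) + 0.0379(8200) − 3(53.5) = 6 − 114.536 + 310.78 − 160.5 = 41.744.
∂Q_d/∂P = −4.12, so E_p = (−4.12)·(27.8/41.744) ≈ -2.74.
|E_p| > 1: demand is elastic.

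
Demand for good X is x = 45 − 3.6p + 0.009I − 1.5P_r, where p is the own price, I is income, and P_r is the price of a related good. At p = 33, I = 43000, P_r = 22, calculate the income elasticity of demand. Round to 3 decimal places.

1.381

At the given point, x = 45 − 3.6(33) + 0.009(43000) − 1.5(22) = 45 − 118.8 + 387 − 33 = 280.2.
∂x/∂I = +0.009, so E_I = 0.009·(43000/280.2) ≈ 1.381.
E_I > 1: normal good (luxury).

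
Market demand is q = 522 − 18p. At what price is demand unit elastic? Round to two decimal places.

For linear demand q = a − bp, E = −bp/(a − bp). |E| = 1 ⇒ bp = a − bp ⇒ p = a/(2b).
p = 522/(2·18) = 14.50.

14.50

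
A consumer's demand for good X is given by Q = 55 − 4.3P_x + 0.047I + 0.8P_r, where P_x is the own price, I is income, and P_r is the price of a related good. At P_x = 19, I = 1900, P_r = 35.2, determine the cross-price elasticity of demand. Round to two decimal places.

Substituting, Q = 55 − 4.3(19) + 0.047(1900) + 0.8(35.2) = 55 − 81.7 + 89.3 + 28.16 = 90.76.
∂Q/∂P_r = +0.8, so E_xy = 0.8·(35.2/90.76) ≈ 0.31.
E_xy > 0: the goods are substitutes.

0.31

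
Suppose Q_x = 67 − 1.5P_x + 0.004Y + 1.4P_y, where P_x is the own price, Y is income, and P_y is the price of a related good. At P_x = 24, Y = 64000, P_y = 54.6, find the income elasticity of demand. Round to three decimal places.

At the given point, Q_x = 67 − 1.5(24) + 0.004(64000) + 1.4(54.6) = 67 − 36 + 256 + 76.44 = 363.44.
∂Q_x/∂Y = +0.004, so E_I = 0.004·(64000/363.44) ≈ 0.704.
E_I ∈ (0,1): normal good (necessity).

0.704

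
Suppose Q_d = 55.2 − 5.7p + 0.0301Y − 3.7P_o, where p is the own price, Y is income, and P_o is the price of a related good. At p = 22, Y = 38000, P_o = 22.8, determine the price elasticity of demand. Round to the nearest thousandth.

-0.127

Evaluating quantity at (p, Y, P_o) gives Q_d = 55.2 − 5.7(22) + 0.0301(38000) − 3.7(22.8) = 55.2 − 125.4 + 1143.8 − 84.36 = 989.24.
∂Q_d/∂p = −5.7, so E_p = (−5.7)·(22/989.24) ≈ -0.127.
|E_p| < 1: demand is inelastic.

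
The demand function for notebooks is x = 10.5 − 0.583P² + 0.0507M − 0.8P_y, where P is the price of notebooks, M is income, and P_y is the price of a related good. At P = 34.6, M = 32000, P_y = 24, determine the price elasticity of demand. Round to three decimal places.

-1.524

x = 10.5 − 0.583(34.6)² + 0.0507(32000) − 0.8(24) = 10.5 − 697.9443 + 1622.4 − 19.2 = 915.7557.
∂x/∂P = −2·0.583·P = -40.3436, so E_p = -40.3436·(34.6/915.7557) ≈ -1.524.
|E_p| > 1: demand is elastic.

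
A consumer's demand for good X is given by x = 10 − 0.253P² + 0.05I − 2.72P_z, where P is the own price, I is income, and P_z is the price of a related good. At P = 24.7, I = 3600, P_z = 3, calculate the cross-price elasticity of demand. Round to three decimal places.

-0.297

Evaluating quantity at (P, I, P_z) gives x = 10 − 0.253(24.7)² + 0.05(3600) − 2.72(3) = 10 − 154.3528 + 180 − 8.16 = 27.4872.
∂x/∂P_z = −2.72, so E_xy = -2.72·(3/27.4872) ≈ -0.297.
E_xy < 0: the goods are complements.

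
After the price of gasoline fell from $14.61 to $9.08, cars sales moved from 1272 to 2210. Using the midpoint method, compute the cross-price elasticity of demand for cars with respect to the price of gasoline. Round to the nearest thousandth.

-1.154

%ΔQ_x = (2210 − 1272)/[(1272+2210)/2] = 938/1741 ≈ 0.5388.
%ΔP_y = (9.08 − 14.61)/[(14.61+9.08)/2] ≈ -0.4669.
E_xy = 0.5388/-0.4669 ≈ -1.154.
E_xy < 0, so cars and gasoline are complements.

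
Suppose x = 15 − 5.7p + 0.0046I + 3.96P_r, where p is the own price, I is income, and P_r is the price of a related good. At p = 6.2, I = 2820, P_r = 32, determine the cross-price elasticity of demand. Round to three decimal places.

Substituting, x = 15 − 5.7(6.2) + 0.0046(2820) + 3.96(32) = 15 − 35.34 + 12.972 + 126.72 = 119.352.
∂x/∂P_r = +3.96, so E_xy = 3.96·(32/119.352) ≈ 1.062.
E_xy > 0: the goods are substitutes.

1.062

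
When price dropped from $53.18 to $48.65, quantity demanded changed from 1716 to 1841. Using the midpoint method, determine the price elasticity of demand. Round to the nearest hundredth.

%Δq = (1841 − 1716)/[(1716 + 1841)/2] = 125/1778.5 ≈ 0.0703.
%Δp = (48.65 − 53.18)/[(53.18 + 48.65)/2] = -4.53/50.915 ≈ -0.0890.
Arc elasticity E = %Δq/%Δp ≈ 0.0703/-0.0890 ≈ -0.79.
|E| < 1: demand is inelastic over this range.

-0.79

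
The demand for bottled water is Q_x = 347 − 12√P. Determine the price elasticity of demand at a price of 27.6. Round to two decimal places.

-0.11

At P = 27.6, Q_x = 283.9572.
dQ_x/dP = −12/(2√P) = −12/(2·5.2536).
Point elasticity E = (dQ_x/dP)·(P/Q_x) = -1.1421 × 27.6/283.9572 ≈ -0.11.
|E| < 1, so demand is inelastic at this price.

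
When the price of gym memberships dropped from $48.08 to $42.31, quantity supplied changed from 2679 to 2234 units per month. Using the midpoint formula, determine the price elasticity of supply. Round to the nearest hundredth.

1.42

%ΔQ = (2234 − 2679)/[(2679 + 2234)/2] = -445/2456.5 ≈ -0.1812.
%Δp = (42.31 − 48.08)/[(48.08 + 42.31)/2] = -5.77/45.195 ≈ -0.1277.
Arc elasticity E = %ΔQ/%Δp ≈ -0.1812/-0.1277 ≈ 1.42.
|E| > 1: supply is elastic over this range.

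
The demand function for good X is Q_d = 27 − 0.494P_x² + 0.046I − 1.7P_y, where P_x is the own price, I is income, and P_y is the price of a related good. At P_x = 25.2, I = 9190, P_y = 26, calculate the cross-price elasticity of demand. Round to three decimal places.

Substituting, Q_d = 27 − 0.494(25.2)² + 0.046(9190) − 1.7(26) = 27 − 313.7098 + 422.74 − 44.2 = 91.8302.
∂Q_d/∂P_y = −1.7, so E_xy = -1.7·(26/91.8302) ≈ -0.481.
E_xy < 0: the goods are complements.

-0.481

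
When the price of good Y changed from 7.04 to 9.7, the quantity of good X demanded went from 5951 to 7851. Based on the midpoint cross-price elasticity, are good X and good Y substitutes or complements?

%ΔQ_x = (7851 − 5951)/[(5951+7851)/2] = 1900/6901 ≈ 0.2753.
%ΔP_y = (9.7 − 7.04)/[(7.04+9.7)/2] ≈ 0.3178.
E_xy = 0.2753/0.3178 ≈ 0.866.
E_xy > 0, so the goods are substitutes.

substitutes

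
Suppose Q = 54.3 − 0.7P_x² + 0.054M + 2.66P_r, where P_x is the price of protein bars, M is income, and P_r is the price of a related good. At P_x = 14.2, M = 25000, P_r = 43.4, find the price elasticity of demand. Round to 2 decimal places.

-0.20

At the given point, Q = 54.3 − 0.7(14.2)² + 0.054(25000) + 2.66(43.4) = 54.3 − 141.148 + 1350 + 115.444 = 1378.596.
∂Q/∂P_x = −2·0.7·P_x = -19.88, so E_p = -19.88·(14.2/1378.596) ≈ -0.20.
|E_p| < 1: demand is inelastic.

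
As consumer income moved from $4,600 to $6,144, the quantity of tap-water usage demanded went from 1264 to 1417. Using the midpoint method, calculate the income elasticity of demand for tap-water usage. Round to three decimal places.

0.397

%ΔQ = (1417 − 1264)/[(1264+1417)/2] = 153/1340.5 ≈ 0.1141.
%ΔY = (6,144 − 4,600)/[(4,600+6,144)/2] = 1544/5372 ≈ 0.2874.
E_I = %ΔQ/%ΔY ≈ 0.397.
E_I ∈ (0,1): normal good (necessity).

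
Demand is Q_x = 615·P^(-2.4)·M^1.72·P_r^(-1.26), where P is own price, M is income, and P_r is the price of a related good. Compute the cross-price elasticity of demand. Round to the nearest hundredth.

For a Cobb–Douglas (constant-elasticity) form Q_x = A·P_r^α·…, the elasticity with respect to P_r equals the exponent α at every point.
Here the exponent on P_r is -1.26, so the cross-price elasticity of demand is -1.26.

-1.26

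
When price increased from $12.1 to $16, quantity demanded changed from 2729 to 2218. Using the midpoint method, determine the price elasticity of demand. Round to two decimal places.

%ΔQ = (2218 − 2729)/[(2729 + 2218)/2] = -511/2473.5 ≈ -0.2066.
%ΔP = (16 − 12.1)/[(12.1 + 16)/2] = 3.9/14.05 ≈ 0.2776.
Arc elasticity E = %ΔQ/%ΔP ≈ -0.2066/0.2776 ≈ -0.74.
|E| < 1: demand is inelastic over this range.

-0.74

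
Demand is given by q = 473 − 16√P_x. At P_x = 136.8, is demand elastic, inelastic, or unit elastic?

At P_x = 136.8, q = 285.8615.
dq/dP_x = −16/(2√P_x) = −16/(2·11.6962).
Point elasticity E = (dq/dP_x)·(P_x/q) = -0.684 × 136.8/285.8615 ≈ -0.327.
|E| ≈ 0.327 < 1, so demand is inelastic.

inelastic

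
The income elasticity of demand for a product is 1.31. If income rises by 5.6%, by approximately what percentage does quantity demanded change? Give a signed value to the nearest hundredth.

7.34

%ΔQ ≈ E × %ΔI = (1.31) × (5.6%) ≈ 7.34%.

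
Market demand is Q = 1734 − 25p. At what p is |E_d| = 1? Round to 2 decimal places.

34.68

For linear demand Q = a − bp, E = −bp/(a − bp). |E| = 1 ⇒ bp = a − bp ⇒ p = a/(2b).
p = 1734/(2·25) = 34.68.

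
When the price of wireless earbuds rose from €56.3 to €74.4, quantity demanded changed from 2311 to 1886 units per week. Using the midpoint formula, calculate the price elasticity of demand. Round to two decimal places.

-0.73

%Δq = (1886 − 2311)/[(2311 + 1886)/2] = -425/2098.5 ≈ -0.2025.
%ΔP = (74.4 − 56.3)/[(56.3 + 74.4)/2] = 18.1/65.35 ≈ 0.2770.
Arc elasticity E = %Δq/%ΔP ≈ -0.2025/0.2770 ≈ -0.73.
|E| < 1: demand is inelastic over this range.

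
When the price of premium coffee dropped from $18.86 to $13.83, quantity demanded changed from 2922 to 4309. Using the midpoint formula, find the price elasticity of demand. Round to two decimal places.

%Δq = (4309 − 2922)/[(2922 + 4309)/2] = 1387/3615.5 ≈ 0.3836.
%ΔP = (13.83 − 18.86)/[(18.86 + 13.83)/2] = -5.03/16.345 ≈ -0.3077.
Arc elasticity E = %Δq/%ΔP ≈ 0.3836/-0.3077 ≈ -1.25.
|E| > 1: demand is elastic over this range.

-1.25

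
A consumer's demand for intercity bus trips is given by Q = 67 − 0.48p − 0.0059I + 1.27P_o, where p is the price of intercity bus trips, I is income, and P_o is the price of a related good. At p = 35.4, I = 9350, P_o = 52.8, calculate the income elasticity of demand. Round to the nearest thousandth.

Substituting, Q = 67 − 0.48(35.4) − 0.0059(9350) + 1.27(52.8) = 67 − 16.992 − 55.165 + 67.056 = 61.899.
∂Q/∂I = −0.0059, so E_I = -0.0059·(9350/61.899) ≈ -0.891.
E_I < 0: inferior good.

-0.891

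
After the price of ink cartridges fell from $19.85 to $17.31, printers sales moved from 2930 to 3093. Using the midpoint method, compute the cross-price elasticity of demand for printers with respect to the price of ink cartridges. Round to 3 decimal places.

%ΔQ_x = (3093 − 2930)/[(2930+3093)/2] = 163/3011.5 ≈ 0.0541.
%ΔP_y = (17.31 − 19.85)/[(19.85+17.31)/2] ≈ -0.1367.
E_xy = 0.0541/-0.1367 ≈ -0.396.
E_xy < 0, so printers and ink cartridges are complements.

-0.396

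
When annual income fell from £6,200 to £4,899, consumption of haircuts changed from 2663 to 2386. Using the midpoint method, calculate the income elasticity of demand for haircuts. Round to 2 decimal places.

%ΔQ = (2386 − 2663)/[(2663+2386)/2] = -277/2524.5 ≈ -0.1097.
%ΔI = (4,899 − 6,200)/[(6,200+4,899)/2] = -1301/5549.5 ≈ -0.2344.
E_I = %ΔQ/%ΔI ≈ 0.47.
E_I ∈ (0,1): normal good (necessity).

0.47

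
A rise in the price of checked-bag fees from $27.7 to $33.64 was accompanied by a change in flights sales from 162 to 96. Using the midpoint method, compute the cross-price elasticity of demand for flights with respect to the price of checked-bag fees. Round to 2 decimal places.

%ΔQ_x = (96 − 162)/[(162+96)/2] = -66/129 ≈ -0.5116.
%ΔP_y = (33.64 − 27.7)/[(27.7+33.64)/2] ≈ 0.1937.
E_xy = -0.5116/0.1937 ≈ -2.64.
E_xy < 0, so flights and checked-bag fees are complements.

-2.64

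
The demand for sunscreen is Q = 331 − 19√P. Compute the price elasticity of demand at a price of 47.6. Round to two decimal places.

-0.33

At P = 47.6, Q = 199.9138.
dQ/dP = −19/(2√P) = −19/(2·6.8993).
Point elasticity E = (dQ/dP)·(P/Q) = -1.377 × 47.6/199.9138 ≈ -0.33.
|E| < 1, so demand is inelastic at this price.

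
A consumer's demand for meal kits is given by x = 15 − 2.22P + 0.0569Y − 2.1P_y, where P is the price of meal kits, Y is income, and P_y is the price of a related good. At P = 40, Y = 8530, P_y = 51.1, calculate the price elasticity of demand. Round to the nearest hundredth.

Substituting, x = 15 − 2.22(40) + 0.0569(8530) − 2.1(51.1) = 15 − 88.8 + 485.357 − 107.31 = 304.247.
∂x/∂P = −2.22, so E_p = (−2.22)·(40/304.247) ≈ -0.29.
|E_p| < 1: demand is inelastic.

-0.29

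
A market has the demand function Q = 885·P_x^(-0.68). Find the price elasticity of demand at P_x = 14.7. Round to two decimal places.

For a Cobb–Douglas (constant-elasticity) form Q = A·P_x^α·…, the elasticity with respect to P_x equals the exponent α at every point.
Here the exponent on P_x is -0.68, so the price elasticity of demand is -0.68.

-0.68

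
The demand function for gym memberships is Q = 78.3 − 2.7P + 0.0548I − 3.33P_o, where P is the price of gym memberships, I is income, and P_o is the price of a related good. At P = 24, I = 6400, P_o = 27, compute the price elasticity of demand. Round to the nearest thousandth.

Q = 78.3 − 2.7(24) + 0.0548(6400) − 3.33(27) = 78.3 − 64.8 + 350.72 − 89.91 = 274.31.
∂Q/∂P = −2.7, so E_p = (−2.7)·(24/274.31) ≈ -0.236.
|E_p| < 1: demand is inelastic.

-0.236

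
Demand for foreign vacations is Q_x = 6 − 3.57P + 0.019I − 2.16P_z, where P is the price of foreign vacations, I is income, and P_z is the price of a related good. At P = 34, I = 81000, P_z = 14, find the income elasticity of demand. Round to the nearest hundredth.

1.10

First evaluate Q_x: 6 − 3.57(34) + 0.019(81000) − 2.16(14) = 6 − 121.38 + 1539 − 30.24 = 1393.38.
∂Q_x/∂I = +0.019, so E_I = 0.019·(81000/1393.38) ≈ 1.10.
E_I > 1: normal good (luxury).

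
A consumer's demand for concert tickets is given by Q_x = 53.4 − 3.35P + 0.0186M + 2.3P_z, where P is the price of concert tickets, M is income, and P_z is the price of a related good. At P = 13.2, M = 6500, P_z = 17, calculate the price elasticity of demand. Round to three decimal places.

At the given point, Q_x = 53.4 − 3.35(13.2) + 0.0186(6500) + 2.3(17) = 53.4 − 44.22 + 120.9 + 39.1 = 169.18.
∂Q_x/∂P = −3.35, so E_p = (−3.35)·(13.2/169.18) ≈ -0.261.
|E_p| < 1: demand is inelastic.

-0.261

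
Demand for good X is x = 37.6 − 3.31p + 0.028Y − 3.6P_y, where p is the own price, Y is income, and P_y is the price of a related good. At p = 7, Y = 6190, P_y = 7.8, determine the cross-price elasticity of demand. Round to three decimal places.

-0.176

Evaluating quantity at (p, Y, P_y) gives x = 37.6 − 3.31(7) + 0.028(6190) − 3.6(7.8) = 37.6 − 23.17 + 173.32 − 28.08 = 159.67.
∂x/∂P_y = −3.6, so E_xy = -3.6·(7.8/159.67) ≈ -0.176.
E_xy < 0: the goods are complements.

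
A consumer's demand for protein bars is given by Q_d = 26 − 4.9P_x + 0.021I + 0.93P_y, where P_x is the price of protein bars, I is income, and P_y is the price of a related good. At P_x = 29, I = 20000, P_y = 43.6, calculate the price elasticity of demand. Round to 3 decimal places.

-0.413

At the given point, Q_d = 26 − 4.9(29) + 0.021(20000) + 0.93(43.6) = 26 − 142.1 + 420 + 40.548 = 344.448.
∂Q_d/∂P_x = −4.9, so E_p = (−4.9)·(29/344.448) ≈ -0.413.
|E_p| < 1: demand is inelastic.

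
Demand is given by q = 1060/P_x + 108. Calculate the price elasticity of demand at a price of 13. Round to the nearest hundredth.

At P_x = 13, q = 189.5385.
dq/dP_x = −1060/P_x² = −6.2722.
Point elasticity E = (dq/dP_x)·(P_x/q) = -6.2722 × 13/189.5385 ≈ -0.43.
|E| < 1, so demand is inelastic at this price.

-0.43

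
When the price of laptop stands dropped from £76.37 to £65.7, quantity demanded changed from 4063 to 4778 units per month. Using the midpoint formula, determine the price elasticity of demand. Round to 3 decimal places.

-1.077

%ΔQ = (4778 − 4063)/[(4063 + 4778)/2] = 715/4420.5 ≈ 0.1617.
%ΔP = (65.7 − 76.37)/[(76.37 + 65.7)/2] = -10.67/71.035 ≈ -0.1502.
Arc elasticity E = %ΔQ/%ΔP ≈ 0.1617/-0.1502 ≈ -1.077.
|E| > 1: demand is elastic over this range.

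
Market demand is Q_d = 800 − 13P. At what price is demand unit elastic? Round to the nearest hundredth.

For linear demand Q_d = a − bP, E = −bP/(a − bP). |E| = 1 ⇒ bP = a − bP ⇒ P = a/(2b).
P = 800/(2·13) ≈ 30.77.

30.77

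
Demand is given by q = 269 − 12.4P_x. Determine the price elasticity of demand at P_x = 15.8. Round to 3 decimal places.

At P_x = 15.8, q = 73.08.
dq/dP_x = −12.4.
Point elasticity E = (dq/dP_x)·(P_x/q) = -12.4 × 15.8/73.08 ≈ -2.681.
|E| > 1, so demand is elastic at this price.

-2.681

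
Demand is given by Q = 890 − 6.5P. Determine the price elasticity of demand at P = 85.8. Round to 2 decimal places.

-1.68

At P = 85.8, Q = 332.3.
dQ/dP = −6.5.
Point elasticity E = (dQ/dP)·(P/Q) = -6.5 × 85.8/332.3 ≈ -1.68.
|E| > 1, so demand is elastic at this price.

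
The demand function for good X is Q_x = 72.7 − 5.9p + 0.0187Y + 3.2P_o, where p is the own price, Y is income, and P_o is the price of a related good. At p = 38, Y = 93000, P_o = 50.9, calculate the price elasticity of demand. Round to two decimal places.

At the given point, Q_x = 72.7 − 5.9(38) + 0.0187(93000) + 3.2(50.9) = 72.7 − 224.2 + 1739.1 + 162.88 = 1750.48.
∂Q_x/∂p = −5.9, so E_p = (−5.9)·(38/1750.48) ≈ -0.13.
|E_p| < 1: demand is inelastic.

-0.13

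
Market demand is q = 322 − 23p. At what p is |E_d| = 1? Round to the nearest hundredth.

7.00

For linear demand q = a − bp, E = −bp/(a − bp). |E| = 1 ⇒ bp = a − bp ⇒ p = a/(2b).
p = 322/(2·23) = 7.00.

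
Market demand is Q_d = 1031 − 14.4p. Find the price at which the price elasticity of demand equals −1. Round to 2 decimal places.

For linear demand Q_d = a − bp, E = −bp/(a − bp). |E| = 1 ⇒ bp = a − bp ⇒ p = a/(2b).
p = 1031/(2·14.4) ≈ 35.80.

35.80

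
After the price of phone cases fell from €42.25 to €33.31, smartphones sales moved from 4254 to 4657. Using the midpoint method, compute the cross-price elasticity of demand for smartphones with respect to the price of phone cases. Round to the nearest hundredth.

%ΔQ_x = (4657 − 4254)/[(4254+4657)/2] = 403/4455.5 ≈ 0.0905.
%ΔP_y = (33.31 − 42.25)/[(42.25+33.31)/2] ≈ -0.2366.
E_xy = 0.0905/-0.2366 ≈ -0.38.
E_xy < 0, so smartphones and phone cases are complements.

-0.38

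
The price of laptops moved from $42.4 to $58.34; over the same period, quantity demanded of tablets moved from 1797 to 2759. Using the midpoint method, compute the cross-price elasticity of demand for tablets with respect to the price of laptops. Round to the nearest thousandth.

1.334

%ΔQ_x = (2759 − 1797)/[(1797+2759)/2] = 962/2278 ≈ 0.4223.
%ΔP_y = (58.34 − 42.4)/[(42.4+58.34)/2] ≈ 0.3165.
E_xy = 0.4223/0.3165 ≈ 1.334.
E_xy > 0, so tablets and laptops are substitutes.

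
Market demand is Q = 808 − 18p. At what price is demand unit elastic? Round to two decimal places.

For linear demand Q = a − bp, E = −bp/(a − bp). |E| = 1 ⇒ bp = a − bp ⇒ p = a/(2b).
p = 808/(2·18) ≈ 22.44.

22.44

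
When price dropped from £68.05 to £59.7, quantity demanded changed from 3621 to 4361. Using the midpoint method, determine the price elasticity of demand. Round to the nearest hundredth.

%ΔQ = (4361 − 3621)/[(3621 + 4361)/2] = 740/3991 ≈ 0.1854.
%ΔP = (59.7 − 68.05)/[(68.05 + 59.7)/2] = -8.35/63.875 ≈ -0.1307.
Arc elasticity E = %ΔQ/%ΔP ≈ 0.1854/-0.1307 ≈ -1.42.
|E| > 1: demand is elastic over this range.

-1.42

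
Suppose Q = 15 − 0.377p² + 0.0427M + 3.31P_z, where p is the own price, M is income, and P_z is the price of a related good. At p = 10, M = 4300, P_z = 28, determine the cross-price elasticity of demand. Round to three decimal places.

At the given point, Q = 15 − 0.377(10)² + 0.0427(4300) + 3.31(28) = 15 − 37.7 + 183.61 + 92.68 = 253.59.
∂Q/∂P_z = +3.31, so E_xy = 3.31·(28/253.59) ≈ 0.365.
E_xy > 0: the goods are substitutes.

0.365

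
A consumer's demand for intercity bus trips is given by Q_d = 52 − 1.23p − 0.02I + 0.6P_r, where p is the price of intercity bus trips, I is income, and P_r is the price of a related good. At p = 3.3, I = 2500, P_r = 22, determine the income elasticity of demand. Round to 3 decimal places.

At the given point, Q_d = 52 − 1.23(3.3) − 0.02(2500) + 0.6(22) = 52 − 4.059 − 50 + 13.2 = 11.141.
∂Q_d/∂I = −0.02, so E_I = -0.02·(2500/11.141) ≈ -4.488.
E_I < 0: inferior good.

-4.488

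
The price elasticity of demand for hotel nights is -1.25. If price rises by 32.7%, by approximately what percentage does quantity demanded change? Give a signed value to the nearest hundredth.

%ΔQ ≈ E × %ΔP = (-1.25) × (32.7%) ≈ -40.88%.

-40.88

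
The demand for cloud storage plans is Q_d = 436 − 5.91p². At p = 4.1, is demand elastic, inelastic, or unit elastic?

inelastic

At p = 4.1, Q_d = 336.6529.
dQ_d/dp = −2·5.91·p = −48.462.
Point elasticity E = (dQ_d/dp)·(p/Q_d) = -48.462 × 4.1/336.6529 ≈ -0.590.
|E| ≈ 0.590 < 1, so demand is inelastic.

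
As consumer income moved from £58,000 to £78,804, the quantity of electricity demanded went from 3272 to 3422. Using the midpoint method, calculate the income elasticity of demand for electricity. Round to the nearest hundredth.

0.15

%ΔQ = (3422 − 3272)/[(3272+3422)/2] = 150/3347 ≈ 0.0448.
%ΔY = (78,804 − 58,000)/[(58,000+78,804)/2] = 20804/68402 ≈ 0.3041.
E_I = %ΔQ/%ΔY ≈ 0.15.
E_I ∈ (0,1): normal good (necessity).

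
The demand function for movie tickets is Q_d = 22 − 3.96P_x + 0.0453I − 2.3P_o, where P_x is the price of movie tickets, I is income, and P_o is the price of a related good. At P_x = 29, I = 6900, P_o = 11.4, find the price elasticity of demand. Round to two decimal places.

First evaluate Q_d: 22 − 3.96(29) + 0.0453(6900) − 2.3(11.4) = 22 − 114.84 + 312.57 − 26.22 = 193.51.
∂Q_d/∂P_x = −3.96, so E_p = (−3.96)·(29/193.51) ≈ -0.59.
|E_p| < 1: demand is inelastic.

-0.59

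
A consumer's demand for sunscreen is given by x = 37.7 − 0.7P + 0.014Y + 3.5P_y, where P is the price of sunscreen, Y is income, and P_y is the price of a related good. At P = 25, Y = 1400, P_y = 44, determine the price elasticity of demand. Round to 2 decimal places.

First evaluate x: 37.7 − 0.7(25) + 0.014(1400) + 3.5(44) = 37.7 − 17.5 + 19.6 + 154 = 193.8.
∂x/∂P = −0.7, so E_p = (−0.7)·(25/193.8) ≈ -0.09.
|E_p| < 1: demand is inelastic.

-0.09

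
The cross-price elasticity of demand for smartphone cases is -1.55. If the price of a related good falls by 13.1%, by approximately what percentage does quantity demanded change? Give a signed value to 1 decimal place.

%ΔQ ≈ E × %ΔP_y = (-1.55) × (-13.1%) ≈ 20.3%.

20.3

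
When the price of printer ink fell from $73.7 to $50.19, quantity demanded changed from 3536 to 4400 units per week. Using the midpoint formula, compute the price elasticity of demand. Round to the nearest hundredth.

-0.57

%Δq = (4400 − 3536)/[(3536 + 4400)/2] = 864/3968 ≈ 0.2177.
%Δp = (50.19 − 73.7)/[(73.7 + 50.19)/2] = -23.51/61.945 ≈ -0.3795.
Arc elasticity E = %Δq/%Δp ≈ 0.2177/-0.3795 ≈ -0.57.
|E| < 1: demand is inelastic over this range.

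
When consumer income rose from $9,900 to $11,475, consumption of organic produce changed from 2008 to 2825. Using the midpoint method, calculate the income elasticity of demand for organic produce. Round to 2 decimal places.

%ΔQ = (2825 − 2008)/[(2008+2825)/2] = 817/2416.5 ≈ 0.3381.
%ΔI = (11,475 − 9,900)/[(9,900+11,475)/2] = 1575/10687.5 ≈ 0.1474.
E_I = %ΔQ/%ΔI ≈ 2.29.
E_I > 1: normal good (luxury).

2.29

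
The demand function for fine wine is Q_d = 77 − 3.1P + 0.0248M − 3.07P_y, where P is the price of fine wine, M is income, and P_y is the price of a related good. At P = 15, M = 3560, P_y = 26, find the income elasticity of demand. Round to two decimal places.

Evaluating quantity at (P, M, P_y) gives Q_d = 77 − 3.1(15) + 0.0248(3560) − 3.07(26) = 77 − 46.5 + 88.288 − 79.82 = 38.968.
∂Q_d/∂M = +0.0248, so E_I = 0.0248·(3560/38.968) ≈ 2.27.
E_I > 1: normal good (luxury).

2.27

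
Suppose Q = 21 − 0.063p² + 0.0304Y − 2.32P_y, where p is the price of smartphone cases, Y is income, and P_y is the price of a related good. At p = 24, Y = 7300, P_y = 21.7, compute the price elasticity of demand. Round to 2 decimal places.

-0.46

Substituting, Q = 21 − 0.063(24)² + 0.0304(7300) − 2.32(21.7) = 21 − 36.288 + 221.92 − 50.344 = 156.288.
∂Q/∂p = −2·0.063·p = -3.024, so E_p = -3.024·(24/156.288) ≈ -0.46.
|E_p| < 1: demand is inelastic.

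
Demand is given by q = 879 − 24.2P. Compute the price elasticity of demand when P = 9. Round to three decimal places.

At P = 9, q = 661.2.
dq/dP = −24.2.
Point elasticity E = (dq/dP)·(P/q) = -24.2 × 9/661.2 ≈ -0.329.
|E| < 1, so demand is inelastic at this price.

-0.329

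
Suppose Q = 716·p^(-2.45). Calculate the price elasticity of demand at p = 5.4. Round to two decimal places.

-2.45

For a Cobb–Douglas (constant-elasticity) form Q = A·p^α·…, the elasticity with respect to p equals the exponent α at every point.
Here the exponent on p is -2.45, so the price elasticity of demand is -2.45.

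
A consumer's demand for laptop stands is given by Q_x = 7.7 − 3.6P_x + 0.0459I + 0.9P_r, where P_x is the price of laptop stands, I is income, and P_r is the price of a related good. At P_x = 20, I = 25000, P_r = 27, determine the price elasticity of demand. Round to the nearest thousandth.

-0.065

Evaluating quantity at (P_x, I, P_r) gives Q_x = 7.7 − 3.6(20) + 0.0459(25000) + 0.9(27) = 7.7 − 72 + 1147.5 + 24.3 = 1107.5.
∂Q_x/∂P_x = −3.6, so E_p = (−3.6)·(20/1107.5) ≈ -0.065.
|E_p| < 1: demand is inelastic.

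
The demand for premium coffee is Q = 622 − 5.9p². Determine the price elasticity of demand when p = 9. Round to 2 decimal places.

At p = 9, Q = 144.1.
dQ/dp = −2·5.9·p = −106.2.
Point elasticity E = (dQ/dp)·(p/Q) = -106.2 × 9/144.1 ≈ -6.63.
|E| > 1, so demand is elastic at this price.

-6.63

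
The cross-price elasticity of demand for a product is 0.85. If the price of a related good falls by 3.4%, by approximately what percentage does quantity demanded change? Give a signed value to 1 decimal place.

-2.9

%ΔQ ≈ E × %ΔP_y = (0.85) × (-3.4%) ≈ -2.9%.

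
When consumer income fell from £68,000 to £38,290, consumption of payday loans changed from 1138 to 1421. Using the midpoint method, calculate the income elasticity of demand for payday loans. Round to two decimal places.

%ΔQ = (1421 − 1138)/[(1138+1421)/2] = 283/1279.5 ≈ 0.2212.
%ΔI = (38,290 − 68,000)/[(68,000+38,290)/2] = -29710/53145 ≈ -0.5590.
E_I = %ΔQ/%ΔI ≈ -0.40.
E_I < 0: inferior good.

-0.40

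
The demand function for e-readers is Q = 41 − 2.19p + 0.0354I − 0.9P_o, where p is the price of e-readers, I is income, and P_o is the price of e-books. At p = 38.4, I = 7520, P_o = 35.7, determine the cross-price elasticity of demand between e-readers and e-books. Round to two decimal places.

At the given point, Q = 41 − 2.19(38.4) + 0.0354(7520) − 0.9(35.7) = 41 − 84.096 + 266.208 − 32.13 = 190.982.
∂Q/∂P_o = −0.9, so E_xy = -0.9·(35.7/190.982) ≈ -0.17.
E_xy < 0: the goods are complements.

-0.17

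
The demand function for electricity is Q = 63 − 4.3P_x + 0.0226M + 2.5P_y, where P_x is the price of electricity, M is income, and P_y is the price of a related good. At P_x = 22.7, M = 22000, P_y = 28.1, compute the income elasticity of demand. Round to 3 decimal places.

Substituting, Q = 63 − 4.3(22.7) + 0.0226(22000) + 2.5(28.1) = 63 − 97.61 + 497.2 + 70.25 = 532.84.
∂Q/∂M = +0.0226, so E_I = 0.0226·(22000/532.84) ≈ 0.933.
E_I ∈ (0,1): normal good (necessity).

0.933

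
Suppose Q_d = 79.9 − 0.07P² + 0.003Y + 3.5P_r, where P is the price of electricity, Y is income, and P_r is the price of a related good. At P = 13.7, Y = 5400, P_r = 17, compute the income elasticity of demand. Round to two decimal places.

0.11

At the given point, Q_d = 79.9 − 0.07(13.7)² + 0.003(5400) + 3.5(17) = 79.9 − 13.1383 + 16.2 + 59.5 = 142.4617.
∂Q_d/∂Y = +0.003, so E_I = 0.003·(5400/142.4617) ≈ 0.11.
E_I ∈ (0,1): normal good (necessity).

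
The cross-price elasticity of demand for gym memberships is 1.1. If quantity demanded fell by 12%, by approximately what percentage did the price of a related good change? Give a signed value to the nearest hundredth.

%ΔQ ≈ E × %ΔP_y ⇒ %ΔP_y = %ΔQ / E = (-12%)/(1.1) ≈ -10.91%.

-10.91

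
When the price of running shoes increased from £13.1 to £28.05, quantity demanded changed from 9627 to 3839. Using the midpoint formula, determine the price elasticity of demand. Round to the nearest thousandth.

-1.183

%ΔQ = (3839 − 9627)/[(9627 + 3839)/2] = -5788/6733 ≈ -0.8596.
%ΔP = (28.05 − 13.1)/[(13.1 + 28.05)/2] = 14.95/20.575 ≈ 0.7266.
Arc elasticity E = %ΔQ/%ΔP ≈ -0.8596/0.7266 ≈ -1.183.
|E| > 1: demand is elastic over this range.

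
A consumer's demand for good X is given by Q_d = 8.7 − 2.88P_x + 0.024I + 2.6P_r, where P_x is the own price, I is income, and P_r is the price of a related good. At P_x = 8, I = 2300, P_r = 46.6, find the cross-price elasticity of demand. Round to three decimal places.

0.748

Q_d = 8.7 − 2.88(8) + 0.024(2300) + 2.6(46.6) = 8.7 − 23.04 + 55.2 + 121.16 = 162.02.
∂Q_d/∂P_r = +2.6, so E_xy = 2.6·(46.6/162.02) ≈ 0.748.
E_xy > 0: the goods are substitutes.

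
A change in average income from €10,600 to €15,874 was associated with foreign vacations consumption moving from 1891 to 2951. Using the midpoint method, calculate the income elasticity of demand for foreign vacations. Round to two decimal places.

%ΔQ = (2951 − 1891)/[(1891+2951)/2] = 1060/2421 ≈ 0.4378.
%ΔI = (15,874 − 10,600)/[(10,600+15,874)/2] = 5274/13237 ≈ 0.3984.
E_I = %ΔQ/%ΔI ≈ 1.10.
E_I > 1: normal good (luxury).

1.10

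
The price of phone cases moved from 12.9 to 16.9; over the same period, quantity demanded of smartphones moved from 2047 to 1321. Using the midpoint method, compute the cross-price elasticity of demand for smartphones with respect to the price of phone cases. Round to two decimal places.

-1.61

%ΔQ_x = (1321 − 2047)/[(2047+1321)/2] = -726/1684 ≈ -0.4311.
%ΔP_y = (16.9 − 12.9)/[(12.9+16.9)/2] ≈ 0.2685.
E_xy = -0.4311/0.2685 ≈ -1.61.
E_xy < 0, so smartphones and phone cases are complements.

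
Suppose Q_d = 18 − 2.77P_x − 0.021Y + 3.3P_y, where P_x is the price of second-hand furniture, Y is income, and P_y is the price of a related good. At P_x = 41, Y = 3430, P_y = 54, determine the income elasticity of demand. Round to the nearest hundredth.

-6.80

Q_d = 18 − 2.77(41) − 0.021(3430) + 3.3(54) = 18 − 113.57 − 72.03 + 178.2 = 10.6.
∂Q_d/∂Y = −0.021, so E_I = -0.021·(3430/10.6) ≈ -6.80.
E_I < 0: inferior good.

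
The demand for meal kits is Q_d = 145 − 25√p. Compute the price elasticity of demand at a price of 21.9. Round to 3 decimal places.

At p = 21.9, Q_d = 28.0064.
dQ_d/dp = −25/(2√p) = −25/(2·4.6797).
Point elasticity E = (dQ_d/dp)·(p/Q_d) = -2.6711 × 21.9/28.0064 ≈ -2.089.
|E| > 1, so demand is elastic at this price.

-2.089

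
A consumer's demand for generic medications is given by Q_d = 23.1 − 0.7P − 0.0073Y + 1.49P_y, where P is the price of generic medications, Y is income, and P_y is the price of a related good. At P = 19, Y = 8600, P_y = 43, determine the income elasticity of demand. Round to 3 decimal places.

-5.661

Q_d = 23.1 − 0.7(19) − 0.0073(8600) + 1.49(43) = 23.1 − 13.3 − 62.78 + 64.07 = 11.09.
∂Q_d/∂Y = −0.0073, so E_I = -0.0073·(8600/11.09) ≈ -5.661.
E_I < 0: inferior good.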